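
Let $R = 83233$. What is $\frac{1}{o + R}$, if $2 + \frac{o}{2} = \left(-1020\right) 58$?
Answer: $- \frac{1}{35091} \approx -2.8497 \cdot 10^{-5}$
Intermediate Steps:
$o = -118324$ ($o = -4 + 2 \left(\left(-1020\right) 58\right) = -4 + 2 \left(-59160\right) = -4 - 118320 = -118324$)
$\frac{1}{o + R} = \frac{1}{-118324 + 83233} = \frac{1}{-35091} = - \frac{1}{35091}$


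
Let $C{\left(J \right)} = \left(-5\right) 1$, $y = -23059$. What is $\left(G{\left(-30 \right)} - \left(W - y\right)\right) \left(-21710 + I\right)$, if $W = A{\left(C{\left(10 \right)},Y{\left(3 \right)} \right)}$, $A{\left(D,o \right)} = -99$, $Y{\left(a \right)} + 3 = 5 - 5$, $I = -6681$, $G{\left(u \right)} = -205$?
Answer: $657677515$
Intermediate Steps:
$C{\left(J \right)} = -5$
$Y{\left(a \right)} = -3$ ($Y{\left(a \right)} = -3 + \left(5 - 5\right) = -3 + 0 = -3$)
$W = -99$
$\left(G{\left(-30 \right)} - \left(W - y\right)\right) \left(-21710 + I\right) = \left(-205 - 22960\right) \left(-21710 - 6681\right) = \left(-205 + \left(-23059 + 99\right)\right) \left(-28391\right) = \left(-205 - 22960\right) \left(-28391\right) = \left(-23165\right) \left(-28391\right) = 657677515$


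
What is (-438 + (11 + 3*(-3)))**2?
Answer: 190096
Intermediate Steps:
(-438 + (11 + 3*(-3)))**2 = (-438 + (11 - 9))**2 = (-438 + 2)**2 = (-436)**2 = 190096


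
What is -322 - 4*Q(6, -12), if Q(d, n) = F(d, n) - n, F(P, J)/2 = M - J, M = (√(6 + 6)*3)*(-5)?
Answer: -466 + 240*√3 ≈ -50.308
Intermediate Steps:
M = -30*√3 (M = (√12*3)*(-5) = ((2*√3)*3)*(-5) = (6*√3)*(-5) = -30*√3 ≈ -51.962)
F(P, J) = -60*√3 - 2*J (F(P, J) = 2*(-30*√3 - J) = 2*(-J - 30*√3) = -60*√3 - 2*J)
Q(d, n) = -60*√3 - 3*n (Q(d, n) = (-60*√3 - 2*n) - n = -60*√3 - 3*n)
-322 - 4*Q(6, -12) = -322 - 4*(-60*√3 - 3*(-12)) = -322 - 4*(-60*√3 + 36) = -322 - 4*(36 - 60*√3) = -322 + (-144 + 240*√3) = -466 + 240*√3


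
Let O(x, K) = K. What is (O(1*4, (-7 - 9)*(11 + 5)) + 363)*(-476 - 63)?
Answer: -57673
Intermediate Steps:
(O(1*4, (-7 - 9)*(11 + 5)) + 363)*(-476 - 63) = ((-7 - 9)*(11 + 5) + 363)*(-476 - 63) = (-16*16 + 363)*(-539) = (-256 + 363)*(-539) = 107*(-539) = -57673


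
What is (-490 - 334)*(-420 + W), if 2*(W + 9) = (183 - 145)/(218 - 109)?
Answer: 38515408/109 ≈ 3.5335e+5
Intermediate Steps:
W = -962/109 (W = -9 + ((183 - 145)/(218 - 109))/2 = -9 + (38/109)/2 = -9 + (38*(1/109))/2 = -9 + (½)*(38/109) = -9 + 19/109 = -962/109 ≈ -8.8257)
(-490 - 334)*(-420 + W) = (-490 - 334)*(-420 - 962/109) = -824*(-46742/109) = 38515408/109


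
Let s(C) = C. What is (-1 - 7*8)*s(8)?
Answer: -456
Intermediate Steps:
(-1 - 7*8)*s(8) = (-1 - 7*8)*8 = (-1 - 56)*8 = -57*8 = -456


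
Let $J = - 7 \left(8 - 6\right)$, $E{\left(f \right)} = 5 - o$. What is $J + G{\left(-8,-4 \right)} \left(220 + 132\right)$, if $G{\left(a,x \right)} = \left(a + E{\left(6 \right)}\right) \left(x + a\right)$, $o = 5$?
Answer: $33778$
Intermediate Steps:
$E{\left(f \right)} = 0$ ($E{\left(f \right)} = 5 - 5 = 0$)
$G{\left(a,x \right)} = a \left(a + x\right)$ ($G{\left(a,x \right)} = \left(a + 0\right) \left(x + a\right) = a \left(a + x\right)$)
$J = -14$ ($J = \left(-7\right) 2 = -14$)
$J + G{\left(-8,-4 \right)} \left(220 + 132\right) = -14 + - 8 \left(-8 - 4\right) \left(220 + 132\right) = -14 + \left(-8\right) \left(-12\right) 352 = -14 + 96 \cdot 352 = -14 + 33792 = 33778$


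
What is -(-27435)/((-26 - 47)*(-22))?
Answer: 27435/1606 ≈ 17.083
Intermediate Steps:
-(-27435)/((-26 - 47)*(-22)) = -(-27435)/((-73*(-22))) = -(-27435)/1606 = -5*(-5487/1606) = 27435/1606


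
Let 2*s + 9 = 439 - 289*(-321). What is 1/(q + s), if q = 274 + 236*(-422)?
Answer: -2/105437 ≈ -1.8969e-5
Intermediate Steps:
s = 93199/2 (s = -9/2 + (439 - 289*(-321))/2 = -9/2 + (439 + 92769)/2 = -9/2 + (1/2)*93208 = -9/2 + 46604 = 93199/2 ≈ 46600.)
q = -99318 (q = 274 - 99592 = -99318)
1/(q + s) = 1/(-99318 + 93199/2) = 1/(-105437/2) = -2/105437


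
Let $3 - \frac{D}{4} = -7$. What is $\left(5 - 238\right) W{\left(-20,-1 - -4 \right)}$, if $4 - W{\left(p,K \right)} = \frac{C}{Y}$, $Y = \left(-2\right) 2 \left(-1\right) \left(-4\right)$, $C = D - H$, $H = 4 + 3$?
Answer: $- \frac{22601}{16} \approx -1412.6$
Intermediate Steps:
$H = 7$
$D = 40$ ($D = 12 - -28 = 12 + 28 = 40$)
$C = 33$ ($C = 40 - 7 = 33$)
$Y = -16$ ($Y = \left(-4\right) \left(-1\right) \left(-4\right) = 4 \left(-4\right) = -16$)
$W{\left(p,K \right)} = \frac{97}{16}$ ($W{\left(p,K \right)} = 4 - \frac{33}{-16} = 4 - 33 \left(- \frac{1}{16}\right) = 4 - - \frac{33}{16} = 4 + \frac{33}{16} = \frac{97}{16}$)
$\left(5 - 238\right) W{\left(-20,-1 - -4 \right)} = \left(5 - 238\right) \frac{97}{16} = \left(-233\right) \frac{97}{16} = - \frac{22601}{16}$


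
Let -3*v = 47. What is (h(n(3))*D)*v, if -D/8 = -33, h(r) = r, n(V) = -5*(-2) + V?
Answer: -53768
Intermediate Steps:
n(V) = 10 + V
v = -47/3 (v = -1/3*47 = -47/3 ≈ -15.667)
D = 264 (D = -8*(-33) = 264)
(h(n(3))*D)*v = ((10 + 3)*264)*(-47/3) = (13*264)*(-47/3) = 3432*(-47/3) = -53768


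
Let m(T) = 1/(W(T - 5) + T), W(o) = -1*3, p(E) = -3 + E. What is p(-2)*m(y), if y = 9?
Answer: -5/6 ≈ -0.83333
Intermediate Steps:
W(o) = -3
m(T) = 1/(-3 + T)
p(-2)*m(y) = (-3 - 2)/(-3 + 9) = -5/6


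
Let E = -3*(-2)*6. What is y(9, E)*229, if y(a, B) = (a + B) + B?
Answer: 18549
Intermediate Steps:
E = 36 (E = 6*6 = 36)
y(a, B) = a + 2*B (y(a, B) = (B + a) + B = a + 2*B)
y(9, E)*229 = (9 + 2*36)*229 = (9 + 72)*229 = 81*229 = 18549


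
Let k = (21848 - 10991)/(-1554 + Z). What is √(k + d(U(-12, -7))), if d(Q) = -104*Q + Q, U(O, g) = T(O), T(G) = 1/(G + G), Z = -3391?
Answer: √7380916890/59340 ≈ 1.4478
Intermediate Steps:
T(G) = 1/(2*G)
U(O, g) = 1/(2*O)
d(Q) = -103*Q
k = -10857/4945 (k = (21848 - 10991)/(-1554 - 3391) = 10857/(-4945) = 10857*(-1/4945) = -10857/4945 ≈ -2.1955)
√(k + d(U(-12, -7))) = √(-10857/4945 - 103/(2*(-12))) = √(-10857/4945 - 103*(-1)/(2*12)) = √(-10857/4945 - 103*(-1/24)) = √(-10857/4945 + 103/24) = √(248767/118680) = √7380916890/59340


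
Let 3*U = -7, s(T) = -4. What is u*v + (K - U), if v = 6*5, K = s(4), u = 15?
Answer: 1345/3 ≈ 448.33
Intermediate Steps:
U = -7/3 (U = (⅓)*(-7) = -7/3 ≈ -2.3333)
K = -4
v = 30
u*v + (K - U) = 15*30 + (-4 - 1*(-7/3)) = 450 + (-4 + 7/3) = 450 - 5/3 = 1345/3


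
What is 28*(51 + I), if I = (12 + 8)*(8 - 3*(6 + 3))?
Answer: -9212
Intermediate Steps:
I = -380 (I = 20*(8 - 3*9) = 20*(8 - 27) = 20*(-19) = -380)
28*(51 + I) = 28*(51 - 380) = 28*(-329) = -9212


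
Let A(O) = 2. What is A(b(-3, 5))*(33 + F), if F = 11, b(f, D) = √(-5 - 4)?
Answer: 88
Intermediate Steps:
b(f, D) = 3*I (b(f, D) = √(-9) = 3*I)
A(b(-3, 5))*(33 + F) = 2*(33 + 11) = 2*44 = 88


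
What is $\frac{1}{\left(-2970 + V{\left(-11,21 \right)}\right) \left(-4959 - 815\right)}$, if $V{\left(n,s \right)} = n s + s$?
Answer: $\frac{1}{18361320} \approx 5.4462 \cdot 10^{-8}$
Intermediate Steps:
$V{\left(n,s \right)} = s + n s$
$\frac{1}{\left(-2970 + V{\left(-11,21 \right)}\right) \left(-4959 - 815\right)} = \frac{1}{\left(-2970 + 21 \left(1 - 11\right)\right) \left(-4959 - 815\right)} = \frac{1}{\left(-2970 + 21 \left(-10\right)\right) \left(-5774\right)} = \frac{1}{\left(-2970 - 210\right) \left(-5774\right)} = \frac{1}{\left(-3180\right) \left(-5774\right)} = \frac{1}{18361320}$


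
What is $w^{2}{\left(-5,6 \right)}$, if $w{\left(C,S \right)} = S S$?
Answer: $1296$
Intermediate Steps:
$w{\left(C,S \right)} = S^{2}$
$w^{2}{\left(-5,6 \right)} = \left(6^{2}\right)^{2} = 36^{2} = 1296$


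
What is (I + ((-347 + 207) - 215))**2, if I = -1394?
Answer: 3059001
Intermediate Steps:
(I + ((-347 + 207) - 215))**2 = (-1394 + ((-347 + 207) - 215))**2 = (-1394 + (-140 - 215))**2 = (-1394 - 355)**2 = (-1749)**2 = 3059001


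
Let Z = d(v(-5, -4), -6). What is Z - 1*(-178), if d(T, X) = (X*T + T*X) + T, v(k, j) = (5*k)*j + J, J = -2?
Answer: -900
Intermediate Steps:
v(k, j) = -2 + 5*j*k (v(k, j) = (5*k)*j - 2 = 5*j*k - 2 = -2 + 5*j*k)
d(T, X) = T + 2*T*X (d(T, X) = (T*X + T*X) + T = 2*T*X + T = T + 2*T*X)
Z = -1078 (Z = (-2 + 5*(-4)*(-5))*(1 + 2*(-6)) = (-2 + 100)*(1 - 12) = 98*(-11) = -1078)
Z - 1*(-178) = -1078 - 1*(-178) = -1078 + 178 = -900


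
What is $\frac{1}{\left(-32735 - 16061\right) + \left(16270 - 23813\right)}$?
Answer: $- \frac{1}{56339} \approx -1.775 \cdot 10^{-5}$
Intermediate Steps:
$\frac{1}{\left(-32735 - 16061\right) + \left(16270 - 23813\right)} = \frac{1}{-48796 - 7543} = \frac{1}{-56339} = - \frac{1}{56339}$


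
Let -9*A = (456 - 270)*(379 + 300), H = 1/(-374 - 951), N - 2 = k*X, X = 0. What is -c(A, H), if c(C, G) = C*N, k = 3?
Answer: 84196/3 ≈ 28065.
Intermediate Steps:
N = 2 (N = 2 + 3*0 = 2 + 0 = 2)
H = -1/1325 (H = 1/(-1325) = -1/1325 ≈ -0.00075472)
A = -42098/3 (A = -(456 - 270)*(379 + 300)/9 = -62*679/3 = -⅑*126294 = -42098/3 ≈ -14033.)
c(C, G) = 2*C (c(C, G) = C*2 = 2*C)
-c(A, H) = -2*(-42098)/3 = -1*(-84196/3) = 84196/3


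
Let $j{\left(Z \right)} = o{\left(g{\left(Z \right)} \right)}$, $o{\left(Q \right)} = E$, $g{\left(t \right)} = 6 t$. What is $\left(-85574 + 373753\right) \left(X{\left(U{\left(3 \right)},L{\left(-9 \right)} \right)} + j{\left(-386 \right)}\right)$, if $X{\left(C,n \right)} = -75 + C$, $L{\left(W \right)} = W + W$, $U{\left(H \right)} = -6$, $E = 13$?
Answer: $-19596172$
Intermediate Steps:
$L{\left(W \right)} = 2 W$
$o{\left(Q \right)} = 13$
$j{\left(Z \right)} = 13$
$\left(-85574 + 373753\right) \left(X{\left(U{\left(3 \right)},L{\left(-9 \right)} \right)} + j{\left(-386 \right)}\right) = \left(-85574 + 373753\right) \left(\left(-75 - 6\right) + 13\right) = 288179 \left(-81 + 13\right) = 288179 \left(-68\right) = -19596172$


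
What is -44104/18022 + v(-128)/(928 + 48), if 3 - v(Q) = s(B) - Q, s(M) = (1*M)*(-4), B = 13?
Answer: -22180555/8794736 ≈ -2.5220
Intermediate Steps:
s(M) = -4*M (s(M) = M*(-4) = -4*M)
v(Q) = 55 + Q (v(Q) = 3 - (-4*13 - Q) = 3 - (-52 - Q) = 3 + (52 + Q) = 55 + Q)
-44104/18022 + v(-128)/(928 + 48) = -44104/18022 + (55 - 128)/(928 + 48) = -44104*1/18022 - 73/976 = -22052/9011 - 73*1/976 = -22052/9011 - 73/976 = -22180555/8794736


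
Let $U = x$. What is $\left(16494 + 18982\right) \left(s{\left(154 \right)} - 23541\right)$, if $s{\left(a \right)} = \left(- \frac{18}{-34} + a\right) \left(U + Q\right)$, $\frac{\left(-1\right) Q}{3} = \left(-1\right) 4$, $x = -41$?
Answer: $- \frac{16900056880}{17} \approx -9.9412 \cdot 10^{8}$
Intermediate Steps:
$U = -41$
$Q = 12$ ($Q = - 3 \left(\left(-1\right) 4\right) = \left(-3\right) \left(-4\right) = 12$)
$s{\left(a \right)} = - \frac{261}{17} - 29 a$ ($s{\left(a \right)} = \left(- \frac{18}{-34} + a\right) \left(-41 + 12\right) = \left(\left(-18\right) \left(- \frac{1}{34}\right) + a\right) \left(-29\right) = \left(\frac{9}{17} + a\right) \left(-29\right) = - \frac{261}{17} - 29 a$)
$\left(16494 + 18982\right) \left(s{\left(154 \right)} - 23541\right) = \left(16494 + 18982\right) \left(\left(- \frac{261}{17} - 4466\right) - 23541\right) = 35476 \left(\left(- \frac{261}{17} - 4466\right) - 23541\right) = 35476 \left(- \frac{76183}{17} - 23541\right) = 35476 \left(- \frac{476380}{17}\right) = - \frac{16900056880}{17}$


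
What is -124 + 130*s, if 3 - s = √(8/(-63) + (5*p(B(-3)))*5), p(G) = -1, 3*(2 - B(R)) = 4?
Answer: 266 - 130*I*√11081/21 ≈ 266.0 - 651.65*I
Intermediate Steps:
B(R) = ⅔ (B(R) = 2 - ⅓*4 = 2 - 4/3 = ⅔)
s = 3 - I*√11081/21 (s = 3 - √(8/(-63) + (5*(-1))*5) = 3 - √(8*(-1/63) - 5*5) = 3 - √(-8/63 - 25) = 3 - √(-1583/63) = 3 - I*√11081/21 ≈ 3.0 - 5.0127*I)
-124 + 130*s = -124 + 130*(3 - I*√11081/21) = -124 + (390 - 130*I*√11081/21) = 266 - 130*I*√11081/21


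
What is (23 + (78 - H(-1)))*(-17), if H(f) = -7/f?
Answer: -1598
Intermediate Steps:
(23 + (78 - H(-1)))*(-17) = (23 + (78 - (-7)/(-1)))*(-17) = (23 + (78 - (-7)*(-1)))*(-17) = (23 + (78 - 1*7))*(-17) = (23 + (78 - 7))*(-17) = (23 + 71)*(-17) = 94*(-17) = -1598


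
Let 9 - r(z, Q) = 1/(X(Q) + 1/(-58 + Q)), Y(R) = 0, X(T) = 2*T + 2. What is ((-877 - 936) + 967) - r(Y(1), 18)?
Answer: -1298705/1519 ≈ -854.97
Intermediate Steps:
X(T) = 2 + 2*T
r(z, Q) = 9 - 1/(2 + 1/(-58 + Q) + 2*Q) (r(z, Q) = 9 - 1/((2 + 2*Q) + 1/(-58 + Q)) = 9 - 1/(2 + 1/(-58 + Q) + 2*Q))
((-877 - 936) + 967) - r(Y(1), 18) = ((-877 - 936) + 967) - (-977 - 1027*18 + 18*18²)/(-115 - 114*18 + 2*18²) = (-1813 + 967) - (-977 - 18486 + 18*324)/(-115 - 2052 + 2*324) = -846 - (-977 - 18486 + 5832)/(-115 - 2052 + 648) = -846 - (-13631)/(-1519) = -846 - (-1)*(-13631)/1519 = -846 - 1*13631/1519 = -846 - 13631/1519 = -1298705/1519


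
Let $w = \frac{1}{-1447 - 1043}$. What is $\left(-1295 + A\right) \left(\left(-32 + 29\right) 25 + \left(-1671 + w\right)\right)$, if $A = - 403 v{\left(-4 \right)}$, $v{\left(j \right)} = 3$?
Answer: $\frac{5443121332}{1245} \approx 4.372 \cdot 10^{6}$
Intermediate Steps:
$w = - \frac{1}{2490}$ ($w = \frac{1}{-2490} = - \frac{1}{2490} \approx -0.00040161$)
$A = -1209$ ($A = \left(-403\right) 3 = -1209$)
$\left(-1295 + A\right) \left(\left(-32 + 29\right) 25 + \left(-1671 + w\right)\right) = \left(-1295 - 1209\right) \left(\left(-32 + 29\right) 25 - \frac{4160791}{2490}\right) = - 2504 \left(\left(-3\right) 25 - \frac{4160791}{2490}\right) = - 2504 \left(-75 - \frac{4160791}{2490}\right) = \left(-2504\right) \left(- \frac{4347541}{2490}\right) = \frac{5443121332}{1245}$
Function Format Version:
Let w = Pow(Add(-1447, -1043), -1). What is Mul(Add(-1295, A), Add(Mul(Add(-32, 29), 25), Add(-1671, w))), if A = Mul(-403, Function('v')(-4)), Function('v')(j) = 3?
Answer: Rational(5443121332, 1245) ≈ 4.3720e+6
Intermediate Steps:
w = Rational(-1, 2490) (w = Pow(-2490, -1) = Rational(-1, 2490) ≈ -0.00040161)
A = -1209 (A = Mul(-403, 3) = -1209)
Mul(Add(-1295, A), Add(Mul(Add(-32, 29), 25), Add(-1671, w))) = Mul(Add(-1295, -1209), Add(Mul(Add(-32, 29), 25), Add(-1671, Rational(-1, 2490)))) = Mul(-2504, Add(Mul(-3, 25), Rational(-4160791, 2490))) = Mul(-2504, Add(-75, Rational(-4160791, 2490))) = Mul(-2504, Rational(-4347541, 2490)) = Rational(5443121332, 1245)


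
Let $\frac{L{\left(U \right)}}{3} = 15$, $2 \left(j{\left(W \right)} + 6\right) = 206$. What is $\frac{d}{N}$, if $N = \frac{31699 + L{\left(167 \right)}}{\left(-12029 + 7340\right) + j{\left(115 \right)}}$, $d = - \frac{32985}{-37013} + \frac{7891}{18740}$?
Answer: $- \frac{261229834621}{1376149262080} \approx -0.18983$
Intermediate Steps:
$j{\left(W \right)} = 97$ ($j{\left(W \right)} = -6 + \frac{1}{2} \cdot 206 = -6 + 103 = 97$)
$L{\left(U \right)} = 45$ ($L{\left(U \right)} = 3 \cdot 15 = 45$)
$d = \frac{910208483}{693623620}$ ($d = \left(-32985\right) \left(- \frac{1}{37013}\right) + 7891 \cdot \frac{1}{18740} = \frac{32985}{37013} + \frac{7891}{18740} = \frac{910208483}{693623620} \approx 1.3123$)
$N = - \frac{1984}{287}$ ($N = \frac{31699 + 45}{\left(-12029 + 7340\right) + 97} = \frac{31744}{-4689 + 97} = \frac{31744}{-4592} = 31744 \left(- \frac{1}{4592}\right) = - \frac{1984}{287} \approx -6.9129$)
$\frac{d}{N} = \frac{910208483}{693623620 \left(- \frac{1984}{287}\right)} = \frac{910208483}{693623620} \left(- \frac{287}{1984}\right) = - \frac{261229834621}{1376149262080}$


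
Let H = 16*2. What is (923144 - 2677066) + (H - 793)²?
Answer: -1174801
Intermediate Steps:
H = 32
(923144 - 2677066) + (H - 793)² = (923144 - 2677066) + (32 - 793)² = -1753922 + (-761)² = -1753922 + 579121 = -1174801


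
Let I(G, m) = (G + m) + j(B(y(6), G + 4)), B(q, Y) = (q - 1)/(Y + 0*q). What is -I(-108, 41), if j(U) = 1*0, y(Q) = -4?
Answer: 67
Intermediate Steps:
B(q, Y) = (-1 + q)/Y (B(q, Y) = (-1 + q)/(Y + 0) = (-1 + q)/Y)
j(U) = 0
I(G, m) = G + m (I(G, m) = (G + m) + 0 = G + m)
-I(-108, 41) = -(-108 + 41) = -1*(-67) = 67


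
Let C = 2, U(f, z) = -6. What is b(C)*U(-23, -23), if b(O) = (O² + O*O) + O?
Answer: -60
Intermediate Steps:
b(O) = O + 2*O² (b(O) = (O² + O²) + O = 2*O² + O = O + 2*O²)
b(C)*U(-23, -23) = (2*(1 + 2*2))*(-6) = (2*(1 + 4))*(-6) = (2*5)*(-6) = 10*(-6) = -60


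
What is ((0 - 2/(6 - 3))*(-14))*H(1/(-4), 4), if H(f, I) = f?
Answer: -7/3 ≈ -2.3333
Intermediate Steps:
((0 - 2/(6 - 3))*(-14))*H(1/(-4), 4) = ((0 - 2/(6 - 3))*(-14))/(-4) = ((0 - 2/3)*(-14))*(-1/4) = -2/3*(-14)*(-1/4) = (28/3)*(-1/4) = -7/3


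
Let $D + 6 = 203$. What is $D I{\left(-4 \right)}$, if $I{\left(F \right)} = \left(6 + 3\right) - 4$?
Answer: $985$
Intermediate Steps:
$D = 197$ ($D = -6 + 203 = 197$)
$I{\left(F \right)} = 5$ ($I{\left(F \right)} = 9 - 4 = 5$)
$D I{\left(-4 \right)} = 197 \cdot 5 = 985$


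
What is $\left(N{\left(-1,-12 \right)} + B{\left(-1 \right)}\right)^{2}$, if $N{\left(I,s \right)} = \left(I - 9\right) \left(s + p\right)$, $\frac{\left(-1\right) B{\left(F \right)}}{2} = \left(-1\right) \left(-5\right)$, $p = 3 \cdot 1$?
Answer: $6400$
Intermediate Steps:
$p = 3$
$B{\left(F \right)} = -10$ ($B{\left(F \right)} = - 2 \left(\left(-1\right) \left(-5\right)\right) = \left(-2\right) 5 = -10$)
$N{\left(I,s \right)} = \left(-9 + I\right) \left(3 + s\right)$ ($N{\left(I,s \right)} = \left(I - 9\right) \left(s + 3\right) = \left(-9 + I\right) \left(3 + s\right)$)
$\left(N{\left(-1,-12 \right)} + B{\left(-1 \right)}\right)^{2} = \left(\left(-27 - -108 + 3 \left(-1\right) - -12\right) - 10\right)^{2} = \left(\left(-27 + 108 - 3 + 12\right) - 10\right)^{2} = \left(90 - 10\right)^{2} = 80^{2} = 6400$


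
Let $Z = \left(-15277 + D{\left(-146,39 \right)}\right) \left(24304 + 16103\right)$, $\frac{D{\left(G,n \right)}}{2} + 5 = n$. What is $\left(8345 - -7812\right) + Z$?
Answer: $-614533906$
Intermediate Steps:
$D{\left(G,n \right)} = -10 + 2 n$
$Z = -614550063$ ($Z = \left(-15277 + \left(-10 + 2 \cdot 39\right)\right) \left(24304 + 16103\right) = \left(-15277 + \left(-10 + 78\right)\right) 40407 = \left(-15277 + 68\right) 40407 = \left(-15209\right) 40407 = -614550063$)
$\left(8345 - -7812\right) + Z = \left(8345 - -7812\right) - 614550063 = \left(8345 + 7812\right) - 614550063 = 16157 - 614550063 = -614533906$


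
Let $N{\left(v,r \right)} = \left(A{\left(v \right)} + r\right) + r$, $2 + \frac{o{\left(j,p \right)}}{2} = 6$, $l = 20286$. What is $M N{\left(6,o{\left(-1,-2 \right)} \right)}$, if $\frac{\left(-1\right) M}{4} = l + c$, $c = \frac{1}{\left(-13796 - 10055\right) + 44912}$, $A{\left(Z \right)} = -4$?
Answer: $- \frac{20507685456}{21061} \approx -9.7373 \cdot 10^{5}$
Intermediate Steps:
$o{\left(j,p \right)} = 8$ ($o{\left(j,p \right)} = -4 + 2 \cdot 6 = -4 + 12 = 8$)
$c = \frac{1}{21061}$ ($c = \frac{1}{-23851 + 44912} = \frac{1}{21061} \approx 4.7481 \cdot 10^{-5}$)
$N{\left(v,r \right)} = -4 + 2 r$ ($N{\left(v,r \right)} = \left(-4 + r\right) + r = -4 + 2 r$)
$M = - \frac{1708973788}{21061}$ ($M = - 4 \left(20286 + \frac{1}{21061}\right) = \left(-4\right) \frac{427243447}{21061} = - \frac{1708973788}{21061} \approx -81144.0$)
$M N{\left(6,o{\left(-1,-2 \right)} \right)} = - \frac{1708973788 \left(-4 + 2 \cdot 8\right)}{21061} = - \frac{1708973788 \left(-4 + 16\right)}{21061} = \left(- \frac{1708973788}{21061}\right) 12 = - \frac{20507685456}{21061}$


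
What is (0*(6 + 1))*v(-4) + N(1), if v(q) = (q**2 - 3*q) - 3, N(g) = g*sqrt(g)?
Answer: 1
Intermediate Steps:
N(g) = g**(3/2)
v(q) = -3 + q**2 - 3*q
(0*(6 + 1))*v(-4) + N(1) = (0*(6 + 1))*(-3 + (-4)**2 - 3*(-4)) + 1**(3/2) = (0*7)*(-3 + 16 + 12) + 1 = 0*25 + 1 = 0 + 1 = 1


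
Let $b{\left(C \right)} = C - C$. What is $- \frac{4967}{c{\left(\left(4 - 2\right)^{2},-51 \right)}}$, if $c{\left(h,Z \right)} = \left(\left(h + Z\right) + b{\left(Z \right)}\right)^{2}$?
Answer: $- \frac{4967}{2209} \approx -2.2485$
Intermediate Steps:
$b{\left(C \right)} = 0$
$c{\left(h,Z \right)} = \left(Z + h\right)^{2}$ ($c{\left(h,Z \right)} = \left(\left(h + Z\right) + 0\right)^{2} = \left(\left(Z + h\right) + 0\right)^{2} = \left(Z + h\right)^{2}$)
$- \frac{4967}{c{\left(\left(4 - 2\right)^{2},-51 \right)}} = - \frac{4967}{\left(-51 + \left(4 - 2\right)^{2}\right)^{2}} = - \frac{4967}{\left(-51 + 2^{2}\right)^{2}} = - \frac{4967}{\left(-51 + 4\right)^{2}} = - \frac{4967}{\left(-47\right)^{2}} = - \frac{4967}{2209}$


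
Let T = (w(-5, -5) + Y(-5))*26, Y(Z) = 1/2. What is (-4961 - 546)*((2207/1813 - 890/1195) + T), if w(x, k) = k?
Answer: 278060325120/433307 ≈ 6.4172e+5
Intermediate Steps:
Y(Z) = ½ (Y(Z) = 1*(½) = ½)
T = -117 (T = (-5 + ½)*26 = -9/2*26 = -117)
(-4961 - 546)*((2207/1813 - 890/1195) + T) = (-4961 - 546)*((2207/1813 - 890/1195) - 117) = -5507*((2207*(1/1813) - 890*1/1195) - 117) = -5507*((2207/1813 - 178/239) - 117) = -5507*(204759/433307 - 117) = -5507*(-50492160/433307) = 278060325120/433307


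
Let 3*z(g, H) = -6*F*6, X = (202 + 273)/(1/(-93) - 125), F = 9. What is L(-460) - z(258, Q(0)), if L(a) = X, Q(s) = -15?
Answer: 1211433/11626 ≈ 104.20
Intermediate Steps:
X = -44175/11626 (X = 475/(-1/93 - 125) = 475/(-11626/93) = 475*(-93/11626) = -44175/11626 ≈ -3.7997)
L(a) = -44175/11626
z(g, H) = -108 (z(g, H) = (-6*9*6)/3 = (-54*6)/3 = (⅓)*(-324) = -108)
L(-460) - z(258, Q(0)) = -44175/11626 - 1*(-108) = -44175/11626 + 108 = 1211433/11626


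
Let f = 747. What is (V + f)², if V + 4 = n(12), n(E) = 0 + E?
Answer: 570025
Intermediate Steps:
n(E) = E
V = 8 (V = -4 + 12 = 8)
(V + f)² = (8 + 747)² = 755² = 570025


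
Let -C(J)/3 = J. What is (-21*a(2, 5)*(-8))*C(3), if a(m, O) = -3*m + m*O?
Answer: -6048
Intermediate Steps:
a(m, O) = -3*m + O*m
C(J) = -3*J
(-21*a(2, 5)*(-8))*C(3) = (-42*(-3 + 5)*(-8))*(-3*3) = (-42*2*(-8))*(-9) = (-21*4*(-8))*(-9) = -84*(-8)*(-9) = 672*(-9) = -6048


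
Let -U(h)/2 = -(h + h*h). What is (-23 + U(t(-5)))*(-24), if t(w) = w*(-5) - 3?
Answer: -23736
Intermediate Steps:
t(w) = -3 - 5*w (t(w) = -5*w - 3 = -3 - 5*w)
U(h) = 2*h + 2*h² (U(h) = -(-2)*(h + h*h) = -(-2)*(h + h²) = -2*(-h - h²) = 2*h + 2*h²)
(-23 + U(t(-5)))*(-24) = (-23 + 2*(-3 - 5*(-5))*(1 + (-3 - 5*(-5))))*(-24) = (-23 + 2*(-3 + 25)*(1 + (-3 + 25)))*(-24) = (-23 + 2*22*(1 + 22))*(-24) = (-23 + 2*22*23)*(-24) = (-23 + 1012)*(-24) = 989*(-24) = -23736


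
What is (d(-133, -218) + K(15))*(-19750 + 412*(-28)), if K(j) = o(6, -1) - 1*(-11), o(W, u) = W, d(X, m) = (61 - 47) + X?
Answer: 3191172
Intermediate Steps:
d(X, m) = 14 + X
K(j) = 17 (K(j) = 6 - 1*(-11) = 6 + 11 = 17)
(d(-133, -218) + K(15))*(-19750 + 412*(-28)) = ((14 - 133) + 17)*(-19750 + 412*(-28)) = (-119 + 17)*(-19750 - 11536) = -102*(-31286) = 3191172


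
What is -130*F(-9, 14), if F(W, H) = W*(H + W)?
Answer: 5850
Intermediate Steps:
-130*F(-9, 14) = -(-1170)*(14 - 9) = -(-1170)*5 = -130*(-45) = 5850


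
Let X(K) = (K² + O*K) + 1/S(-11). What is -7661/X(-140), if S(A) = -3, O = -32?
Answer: -489/1537 ≈ -0.31815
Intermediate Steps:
X(K) = -⅓ + K² - 32*K (X(K) = (K² - 32*K) + 1/(-3) = (K² - 32*K) - ⅓ = -⅓ + K² - 32*K)
-7661/X(-140) = -7661/(-⅓ + (-140)² - 32*(-140)) = -7661/(-⅓ + 19600 + 4480) = -7661/72239/3 = -7661*3/72239 = -489/1537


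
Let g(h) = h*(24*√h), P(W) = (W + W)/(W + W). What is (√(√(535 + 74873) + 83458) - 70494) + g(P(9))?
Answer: -70470 + √(83458 + 4*√4713) ≈ -70181.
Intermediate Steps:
P(W) = 1 (P(W) = (2*W)/((2*W)) = (2*W)*(1/(2*W)) = 1)
g(h) = 24*h^(3/2)
(√(√(535 + 74873) + 83458) - 70494) + g(P(9)) = (√(√(535 + 74873) + 83458) - 70494) + 24*1^(3/2) = (√(√75408 + 83458) - 70494) + 24*1 = (√(4*√4713 + 83458) - 70494) + 24 = (√(83458 + 4*√4713) - 70494) + 24 = (-70494 + √(83458 + 4*√4713)) + 24 = -70470 + √(83458 + 4*√4713)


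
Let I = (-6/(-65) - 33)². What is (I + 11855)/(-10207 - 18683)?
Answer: -27331348/61030125 ≈ -0.44783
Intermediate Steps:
I = 4575321/4225 (I = (-6*(-1/65) - 33)² = (6/65 - 33)² = (-2139/65)² = 4575321/4225 ≈ 1082.9)
(I + 11855)/(-10207 - 18683) = (4575321/4225 + 11855)/(-10207 - 18683) = (54662696/4225)/(-28890) = (54662696/4225)*(-1/28890) = -27331348/61030125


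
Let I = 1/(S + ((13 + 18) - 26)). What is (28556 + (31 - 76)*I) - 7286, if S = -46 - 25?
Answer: 467955/22 ≈ 21271.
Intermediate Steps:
S = -71
I = -1/66 (I = 1/(-71 + ((13 + 18) - 26)) = 1/(-71 + (31 - 26)) = 1/(-71 + 5) = 1/(-66) = -1/66 ≈ -0.015152)
(28556 + (31 - 76)*I) - 7286 = (28556 + (31 - 76)*(-1/66)) - 7286 = (28556 - 45*(-1/66)) - 7286 = (28556 + 15/22) - 7286 = 628247/22 - 7286 = 467955/22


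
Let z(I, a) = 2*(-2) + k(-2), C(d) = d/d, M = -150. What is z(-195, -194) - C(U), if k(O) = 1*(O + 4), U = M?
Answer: -3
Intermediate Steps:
U = -150
k(O) = 4 + O (k(O) = 1*(4 + O) = 4 + O)
C(d) = 1
z(I, a) = -2 (z(I, a) = 2*(-2) + (4 - 2) = -4 + 2 = -2)
z(-195, -194) - C(U) = -2 - 1*1 = -2 - 1 = -3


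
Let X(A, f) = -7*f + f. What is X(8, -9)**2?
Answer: 2916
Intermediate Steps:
X(A, f) = -6*f
X(8, -9)**2 = (-6*(-9))**2 = 54**2 = 2916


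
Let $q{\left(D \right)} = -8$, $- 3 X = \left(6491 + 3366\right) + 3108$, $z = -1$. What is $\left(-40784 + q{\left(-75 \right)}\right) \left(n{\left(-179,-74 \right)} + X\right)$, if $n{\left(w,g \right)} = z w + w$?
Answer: $\frac{528868280}{3} \approx 1.7629 \cdot 10^{8}$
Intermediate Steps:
$X = - \frac{12965}{3}$ ($X = - \frac{\left(6491 + 3366\right) + 3108}{3} = - \frac{9857 + 3108}{3} = \left(- \frac{1}{3}\right) 12965 = - \frac{12965}{3} \approx -4321.7$)
$n{\left(w,g \right)} = 0$ ($n{\left(w,g \right)} = - w + w = 0$)
$\left(-40784 + q{\left(-75 \right)}\right) \left(n{\left(-179,-74 \right)} + X\right) = \left(-40784 - 8\right) \left(0 - \frac{12965}{3}\right) = \left(-40792\right) \left(- \frac{12965}{3}\right) = \frac{528868280}{3}$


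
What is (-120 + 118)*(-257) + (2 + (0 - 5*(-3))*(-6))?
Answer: 426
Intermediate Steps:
(-120 + 118)*(-257) + (2 + (0 - 5*(-3))*(-6)) = -2*(-257) + (2 + (0 + 15)*(-6)) = 514 + (2 + 15*(-6)) = 514 + (2 - 90) = 514 - 88 = 426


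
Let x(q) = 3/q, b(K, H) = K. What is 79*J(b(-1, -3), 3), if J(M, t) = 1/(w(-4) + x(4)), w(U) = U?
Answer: -316/13 ≈ -24.308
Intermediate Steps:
J(M, t) = -4/13 (J(M, t) = 1/(-4 + 3/4) = 1/(-4 + 3*(¼)) = 1/(-4 + ¾) = 1/(-13/4) = -4/13)
79*J(b(-1, -3), 3) = 79*(-4/13) = -316/13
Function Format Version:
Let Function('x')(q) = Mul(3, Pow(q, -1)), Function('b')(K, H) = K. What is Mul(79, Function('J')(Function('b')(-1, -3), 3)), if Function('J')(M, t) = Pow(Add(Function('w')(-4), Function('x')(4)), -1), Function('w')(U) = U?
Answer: Rational(-316, 13) ≈ -24.308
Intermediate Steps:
Function('J')(M, t) = Rational(-4, 13) (Function('J')(M, t) = Pow(Add(-4, Mul(3, Pow(4, -1))), -1) = Pow(Add(-4, Mul(3, Rational(1, 4))), -1) = Pow(Add(-4, Rational(3, 4)), -1) = Pow(Rational(-13, 4), -1) = Rational(-4, 13))
Mul(79, Function('J')(Function('b')(-1, -3), 3)) = Mul(79, Rational(-4, 13)) = Rational(-316, 13)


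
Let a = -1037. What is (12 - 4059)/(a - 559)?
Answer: 71/28 ≈ 2.5357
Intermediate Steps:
(12 - 4059)/(a - 559) = (12 - 4059)/(-1037 - 559) = -4047/(-1596) = -4047*(-1/1596) = 71/28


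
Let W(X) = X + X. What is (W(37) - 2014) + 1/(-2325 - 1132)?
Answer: -6706581/3457 ≈ -1940.0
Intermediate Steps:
W(X) = 2*X
(W(37) - 2014) + 1/(-2325 - 1132) = (2*37 - 2014) + 1/(-2325 - 1132) = (74 - 2014) + 1/(-3457) = -1940 - 1/3457 = -6706581/3457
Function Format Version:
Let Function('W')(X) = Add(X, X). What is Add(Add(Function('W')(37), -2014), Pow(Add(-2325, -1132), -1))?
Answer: Rational(-6706581, 3457) ≈ -1940.0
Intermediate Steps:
Function('W')(X) = Mul(2, X)
Add(Add(Function('W')(37), -2014), Pow(Add(-2325, -1132), -1)) = Add(Add(Mul(2, 37), -2014), Pow(Add(-2325, -1132), -1)) = Add(Add(74, -2014), Pow(-3457, -1)) = Add(-1940, Rational(-1, 3457)) = Rational(-6706581, 3457)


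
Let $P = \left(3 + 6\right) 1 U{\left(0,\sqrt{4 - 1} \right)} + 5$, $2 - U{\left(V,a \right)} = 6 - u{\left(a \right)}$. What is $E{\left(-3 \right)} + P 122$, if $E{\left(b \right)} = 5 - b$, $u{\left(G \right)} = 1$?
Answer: $-2676$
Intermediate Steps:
$U{\left(V,a \right)} = -3$ ($U{\left(V,a \right)} = 2 - \left(6 - 1\right) = 2 - 5 = -3$)
$P = -22$ ($P = \left(3 + 6\right) 1 \left(-3\right) + 5 = 9 \cdot 1 \left(-3\right) + 5 = 9 \left(-3\right) + 5 = -27 + 5 = -22$)
$E{\left(-3 \right)} + P 122 = \left(5 - -3\right) - 2684 = \left(5 + 3\right) - 2684 = 8 - 2684 = -2676$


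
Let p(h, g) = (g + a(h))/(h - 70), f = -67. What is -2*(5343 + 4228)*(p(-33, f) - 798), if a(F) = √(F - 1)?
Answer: 1572075034/103 + 19142*I*√34/103 ≈ 1.5263e+7 + 1083.7*I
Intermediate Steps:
a(F) = √(-1 + F)
p(h, g) = (g + √(-1 + h))/(-70 + h) (p(h, g) = (g + √(-1 + h))/(h - 70) = (g + √(-1 + h))/(-70 + h))
-2*(5343 + 4228)*(p(-33, f) - 798) = -2*(5343 + 4228)*((-67 + √(-1 - 33))/(-70 - 33) - 798) = -19142*((-67 + √(-34))/(-103) - 798) = -19142*(-(-67 + I*√34)/103 - 798) = -19142*((67/103 - I*√34/103) - 798) = -19142*(-82127/103 - I*√34/103) = -2*(-786037517/103 - 9571*I*√34/103) = 1572075034/103 + 19142*I*√34/103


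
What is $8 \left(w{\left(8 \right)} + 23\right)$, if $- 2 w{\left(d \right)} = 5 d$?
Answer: $24$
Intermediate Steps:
$w{\left(d \right)} = - \frac{5 d}{2}$
$8 \left(w{\left(8 \right)} + 23\right) = 8 \left(\left(- \frac{5}{2}\right) 8 + 23\right) = 8 \left(-20 + 23\right) = 8 \cdot 3 = 24$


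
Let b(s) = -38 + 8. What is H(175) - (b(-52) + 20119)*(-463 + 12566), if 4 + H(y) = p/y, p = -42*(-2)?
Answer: -6078429263/25 ≈ -2.4314e+8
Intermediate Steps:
b(s) = -30
p = 84
H(y) = -4 + 84/y
H(175) - (b(-52) + 20119)*(-463 + 12566) = (-4 + 84/175) - (-30 + 20119)*(-463 + 12566) = (-4 + 84*(1/175)) - 20089*12103 = (-4 + 12/25) - 1*243137167 = -88/25 - 243137167 = -6078429263/25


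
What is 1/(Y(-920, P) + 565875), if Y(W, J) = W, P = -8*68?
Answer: 1/564955 ≈ 1.7701e-6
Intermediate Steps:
P = -544
1/(Y(-920, P) + 565875) = 1/(-920 + 565875) = 1/564955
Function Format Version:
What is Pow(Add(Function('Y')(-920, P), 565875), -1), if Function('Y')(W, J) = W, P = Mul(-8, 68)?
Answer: Rational(1, 564955) ≈ 1.7701e-6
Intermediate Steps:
P = -544
Pow(Add(Function('Y')(-920, P), 565875), -1) = Pow(Add(-920, 565875), -1) = Pow(564955, -1) = Rational(1, 564955)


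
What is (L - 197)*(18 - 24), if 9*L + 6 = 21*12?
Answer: 1018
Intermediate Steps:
L = 82/3 (L = -2/3 + (21*12)/9 = -2/3 + (1/9)*252 = -2/3 + 28 = 82/3 ≈ 27.333)
(L - 197)*(18 - 24) = (82/3 - 197)*(18 - 24) = -509/3*(-6) = 1018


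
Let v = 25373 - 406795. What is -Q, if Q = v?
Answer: 381422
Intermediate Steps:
v = -381422
Q = -381422
-Q = -1*(-381422) = 381422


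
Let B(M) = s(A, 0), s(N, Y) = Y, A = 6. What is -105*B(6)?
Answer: 0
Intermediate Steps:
B(M) = 0
-105*B(6) = -105*0 = 0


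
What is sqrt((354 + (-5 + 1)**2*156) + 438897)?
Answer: 3*sqrt(49083) ≈ 664.64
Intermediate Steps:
sqrt((354 + (-5 + 1)**2*156) + 438897) = sqrt((354 + (-4)**2*156) + 438897) = sqrt((354 + 16*156) + 438897) = sqrt((354 + 2496) + 438897) = sqrt(2850 + 438897) = sqrt(441747) = 3*sqrt(49083)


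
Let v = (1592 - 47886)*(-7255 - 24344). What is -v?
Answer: -1462844106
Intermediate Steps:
v = 1462844106 (v = -46294*(-31599) = 1462844106)
-v = -1*1462844106 = -1462844106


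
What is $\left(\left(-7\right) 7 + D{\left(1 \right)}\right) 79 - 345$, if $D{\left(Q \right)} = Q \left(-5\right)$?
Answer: $-4611$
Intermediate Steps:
$D{\left(Q \right)} = - 5 Q$
$\left(\left(-7\right) 7 + D{\left(1 \right)}\right) 79 - 345 = \left(\left(-7\right) 7 - 5\right) 79 - 345 = \left(-49 - 5\right) 79 - 345 = \left(-54\right) 79 - 345 = -4266 - 345 = -4611$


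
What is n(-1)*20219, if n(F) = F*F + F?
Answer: 0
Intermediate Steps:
n(F) = F + F² (n(F) = F² + F = F + F²)
n(-1)*20219 = -(1 - 1)*20219 = -1*0*20219 = 0*20219 = 0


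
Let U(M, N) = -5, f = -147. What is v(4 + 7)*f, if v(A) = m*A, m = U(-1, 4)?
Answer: 8085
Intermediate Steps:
m = -5
v(A) = -5*A
v(4 + 7)*f = -5*(4 + 7)*(-147) = -5*11*(-147) = -55*(-147) = 8085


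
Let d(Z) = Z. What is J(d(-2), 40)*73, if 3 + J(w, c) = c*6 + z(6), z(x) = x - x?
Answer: 17301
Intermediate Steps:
z(x) = 0
J(w, c) = -3 + 6*c (J(w, c) = -3 + (c*6 + 0) = -3 + (6*c + 0) = -3 + 6*c)
J(d(-2), 40)*73 = (-3 + 6*40)*73 = (-3 + 240)*73 = 237*73 = 17301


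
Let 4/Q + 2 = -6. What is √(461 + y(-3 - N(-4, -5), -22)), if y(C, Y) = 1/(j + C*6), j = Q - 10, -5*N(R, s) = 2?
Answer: √3489019/87 ≈ 21.470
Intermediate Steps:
Q = -½ (Q = 4/(-2 - 6) = 4/(-8) = 4*(-⅛) = -½ ≈ -0.50000)
N(R, s) = -⅖ (N(R, s) = -⅕*2 = -⅖)
j = -21/2 (j = -½ - 10 = -21/2 ≈ -10.500)
y(C, Y) = 1/(-21/2 + 6*C) (y(C, Y) = 1/(-21/2 + C*6) = 1/(-21/2 + 6*C))
√(461 + y(-3 - N(-4, -5), -22)) = √(461 + 2/(3*(-7 + 4*(-3 - 1*(-⅖))))) = √(461 + 2/(3*(-7 + 4*(-3 + ⅖)))) = √(461 + 2/(3*(-7 + 4*(-13/5)))) = √(461 + 2/(3*(-7 - 52/5))) = √(461 + 2/(3*(-87/5))) = √(461 + (⅔)*(-5/87)) = √(461 - 10/261) = √(120311/261) = √3489019/87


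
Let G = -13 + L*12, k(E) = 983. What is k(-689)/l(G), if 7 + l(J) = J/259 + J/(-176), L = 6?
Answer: -44809072/323985 ≈ -138.31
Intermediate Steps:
G = 59 (G = -13 + 6*12 = -13 + 72 = 59)
l(J) = -7 - 83*J/45584 (l(J) = -7 + (J/259 + J/(-176)) = -7 + (J*(1/259) + J*(-1/176)) = -7 + (J/259 - J/176) = -7 - 83*J/45584)
k(-689)/l(G) = 983/(-7 - 83/45584*59) = 983/(-7 - 4897/45584) = 983/(-323985/45584) = 983*(-45584/323985) = -44809072/323985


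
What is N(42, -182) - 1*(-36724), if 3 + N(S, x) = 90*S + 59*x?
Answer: 29763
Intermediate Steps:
N(S, x) = -3 + 59*x + 90*S (N(S, x) = -3 + (90*S + 59*x) = -3 + (59*x + 90*S) = -3 + 59*x + 90*S)
N(42, -182) - 1*(-36724) = (-3 + 59*(-182) + 90*42) - 1*(-36724) = (-3 - 10738 + 3780) + 36724 = -6961 + 36724 = 29763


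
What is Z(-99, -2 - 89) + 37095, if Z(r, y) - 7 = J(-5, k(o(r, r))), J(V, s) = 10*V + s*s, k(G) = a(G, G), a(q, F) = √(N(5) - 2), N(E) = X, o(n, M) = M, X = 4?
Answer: 37054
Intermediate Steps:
N(E) = 4
a(q, F) = √2 (a(q, F) = √(4 - 2) = √2)
k(G) = √2
J(V, s) = s² + 10*V (J(V, s) = 10*V + s² = s² + 10*V)
Z(r, y) = -41 (Z(r, y) = 7 + ((√2)² + 10*(-5)) = 7 + (2 - 50) = 7 - 48 = -41)
Z(-99, -2 - 89) + 37095 = -41 + 37095 = 37054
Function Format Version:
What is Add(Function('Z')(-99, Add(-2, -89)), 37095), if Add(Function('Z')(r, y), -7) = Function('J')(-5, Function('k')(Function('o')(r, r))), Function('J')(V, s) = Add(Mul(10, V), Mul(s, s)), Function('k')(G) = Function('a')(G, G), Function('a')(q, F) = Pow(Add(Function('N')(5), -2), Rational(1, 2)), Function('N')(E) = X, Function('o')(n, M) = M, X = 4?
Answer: 37054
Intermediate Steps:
Function('N')(E) = 4
Function('a')(q, F) = Pow(2, Rational(1, 2)) (Function('a')(q, F) = Pow(Add(4, -2), Rational(1, 2)) = Pow(2, Rational(1, 2)))
Function('k')(G) = Pow(2, Rational(1, 2))
Function('J')(V, s) = Add(Pow(s, 2), Mul(10, V)) (Function('J')(V, s) = Add(Mul(10, V), Pow(s, 2)) = Add(Pow(s, 2), Mul(10, V)))
Function('Z')(r, y) = -41 (Function('Z')(r, y) = Add(7, Add(Pow(Pow(2, Rational(1, 2)), 2), Mul(10, -5))) = Add(7, Add(2, -50)) = Add(7, -48) = -41)
Add(Function('Z')(-99, Add(-2, -89)), 37095) = Add(-41, 37095) = 37054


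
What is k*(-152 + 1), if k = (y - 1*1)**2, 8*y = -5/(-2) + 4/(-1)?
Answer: -54511/256 ≈ -212.93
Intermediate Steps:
y = -3/16 (y = (-5/(-2) + 4/(-1))/8 = (-5*(-1/2) + 4*(-1))/8 = (5/2 - 4)/8 = (1/8)*(-3/2) = -3/16 ≈ -0.18750)
k = 361/256 (k = (-3/16 - 1*1)**2 = (-3/16 - 1)**2 = (-19/16)**2 = 361/256 ≈ 1.4102)
k*(-152 + 1) = 361*(-152 + 1)/256 = (361/256)*(-151) = -54511/256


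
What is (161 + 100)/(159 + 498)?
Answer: 29/73 ≈ 0.39726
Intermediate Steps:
(161 + 100)/(159 + 498) = 261/657 = 261*(1/657) = 29/73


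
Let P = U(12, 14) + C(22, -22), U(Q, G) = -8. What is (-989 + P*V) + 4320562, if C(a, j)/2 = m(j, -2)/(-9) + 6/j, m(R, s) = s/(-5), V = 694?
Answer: 2135222479/495 ≈ 4.3136e+6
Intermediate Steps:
m(R, s) = -s/5 (m(R, s) = s*(-1/5) = -s/5)
C(a, j) = -4/45 + 12/j (C(a, j) = 2*(-1/5*(-2)/(-9) + 6/j) = 2*((2/5)*(-1/9) + 6/j) = 2*(-2/45 + 6/j) = -4/45 + 12/j)
P = -4274/495 (P = -8 + (-4/45 + 12/(-22)) = -8 + (-4/45 + 12*(-1/22)) = -8 + (-4/45 - 6/11) = -8 - 314/495 = -4274/495 ≈ -8.6343)
(-989 + P*V) + 4320562 = (-989 - 4274/495*694) + 4320562 = (-989 - 2966156/495) + 4320562 = -3455711/495 + 4320562 = 2135222479/495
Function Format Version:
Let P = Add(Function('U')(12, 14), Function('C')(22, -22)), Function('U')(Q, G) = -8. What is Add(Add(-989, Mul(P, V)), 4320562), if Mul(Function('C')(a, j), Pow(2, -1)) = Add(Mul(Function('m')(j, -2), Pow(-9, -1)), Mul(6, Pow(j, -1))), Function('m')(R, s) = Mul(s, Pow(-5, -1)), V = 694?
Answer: Rational(2135222479, 495) ≈ 4.3136e+6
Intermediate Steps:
Function('m')(R, s) = Mul(Rational(-1, 5), s) (Function('m')(R, s) = Mul(s, Rational(-1, 5)) = Mul(Rational(-1, 5), s))
Function('C')(a, j) = Add(Rational(-4, 45), Mul(12, Pow(j, -1))) (Function('C')(a, j) = Mul(2, Add(Mul(Mul(Rational(-1, 5), -2), Pow(-9, -1)), Mul(6, Pow(j, -1)))) = Mul(2, Add(Mul(Rational(2, 5), Rational(-1, 9)), Mul(6, Pow(j, -1)))) = Mul(2, Add(Rational(-2, 45), Mul(6, Pow(j, -1)))) = Add(Rational(-4, 45), Mul(12, Pow(j, -1))))
P = Rational(-4274, 495) (P = Add(-8, Add(Rational(-4, 45), Mul(12, Pow(-22, -1)))) = Add(-8, Add(Rational(-4, 45), Mul(12, Rational(-1, 22)))) = Add(-8, Add(Rational(-4, 45), Rational(-6, 11))) = Add(-8, Rational(-314, 495)) = Rational(-4274, 495) ≈ -8.6343)
Add(Add(-989, Mul(P, V)), 4320562) = Add(Add(-989, Mul(Rational(-4274, 495), 694)), 4320562) = Add(Add(-989, Rational(-2966156, 495)), 4320562) = Add(Rational(-3455711, 495), 4320562) = Rational(2135222479, 495)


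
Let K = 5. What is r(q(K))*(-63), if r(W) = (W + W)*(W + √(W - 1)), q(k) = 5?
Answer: -4410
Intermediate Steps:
r(W) = 2*W*(W + √(-1 + W)) (r(W) = (2*W)*(W + √(-1 + W)) = 2*W*(W + √(-1 + W)))
r(q(K))*(-63) = (2*5*(5 + √(-1 + 5)))*(-63) = (2*5*(5 + √4))*(-63) = (2*5*(5 + 2))*(-63) = (2*5*7)*(-63) = 70*(-63) = -4410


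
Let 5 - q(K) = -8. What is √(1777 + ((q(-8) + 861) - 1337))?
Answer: 3*√146 ≈ 36.249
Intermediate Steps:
q(K) = 13 (q(K) = 5 - 1*(-8) = 5 + 8 = 13)
√(1777 + ((q(-8) + 861) - 1337)) = √(1777 + ((13 + 861) - 1337)) = √(1777 + (874 - 1337)) = √(1777 - 463) = √1314 = 3*√146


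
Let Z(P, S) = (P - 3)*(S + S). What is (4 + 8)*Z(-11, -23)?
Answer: 7728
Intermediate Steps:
Z(P, S) = 2*S*(-3 + P) (Z(P, S) = (-3 + P)*(2*S) = 2*S*(-3 + P))
(4 + 8)*Z(-11, -23) = (4 + 8)*(2*(-23)*(-3 - 11)) = 12*(2*(-23)*(-14)) = 12*644 = 7728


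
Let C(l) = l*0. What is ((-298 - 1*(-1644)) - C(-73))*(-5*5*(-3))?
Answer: 100950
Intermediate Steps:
C(l) = 0
((-298 - 1*(-1644)) - C(-73))*(-5*5*(-3)) = ((-298 - 1*(-1644)) - 1*0)*(-5*5*(-3)) = ((-298 + 1644) + 0)*(-25*(-3)) = (1346 + 0)*75 = 1346*75 = 100950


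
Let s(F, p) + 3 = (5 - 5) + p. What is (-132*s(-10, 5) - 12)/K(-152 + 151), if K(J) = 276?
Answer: -1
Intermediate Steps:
s(F, p) = -3 + p (s(F, p) = -3 + ((5 - 5) + p) = -3 + (0 + p) = -3 + p)
(-132*s(-10, 5) - 12)/K(-152 + 151) = (-132*(-3 + 5) - 12)/276 = (-132*2 - 12)*(1/276) = (-264 - 12)*(1/276) = -276*1/276 = -1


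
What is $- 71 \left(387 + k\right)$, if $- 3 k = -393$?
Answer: $-36778$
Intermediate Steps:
$k = 131$ ($k = \left(- \frac{1}{3}\right) \left(-393\right) = 131$)
$- 71 \left(387 + k\right) = - 71 \left(387 + 131\right) = \left(-71\right) 518 = -36778$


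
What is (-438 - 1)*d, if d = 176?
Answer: -77264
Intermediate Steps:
(-438 - 1)*d = (-438 - 1)*176 = -439*176 = -77264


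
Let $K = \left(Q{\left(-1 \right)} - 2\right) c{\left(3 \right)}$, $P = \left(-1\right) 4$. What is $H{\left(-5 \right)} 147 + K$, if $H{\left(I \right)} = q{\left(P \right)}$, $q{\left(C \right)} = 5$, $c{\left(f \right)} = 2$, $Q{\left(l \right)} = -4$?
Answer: $723$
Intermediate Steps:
$P = -4$
$H{\left(I \right)} = 5$
$K = -12$ ($K = \left(-4 - 2\right) 2 = \left(-6\right) 2 = -12$)
$H{\left(-5 \right)} 147 + K = 5 \cdot 147 - 12 = 735 - 12 = 723$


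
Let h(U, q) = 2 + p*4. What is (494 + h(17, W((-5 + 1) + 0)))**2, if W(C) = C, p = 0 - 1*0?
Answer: 246016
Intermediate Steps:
p = 0 (p = 0 + 0 = 0)
h(U, q) = 2 (h(U, q) = 2 + 0*4 = 2 + 0 = 2)
(494 + h(17, W((-5 + 1) + 0)))**2 = (494 + 2)**2 = 496**2 = 246016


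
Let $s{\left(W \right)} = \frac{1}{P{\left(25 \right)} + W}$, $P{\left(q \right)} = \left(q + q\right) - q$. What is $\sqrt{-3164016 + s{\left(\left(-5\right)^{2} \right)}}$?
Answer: $\frac{i \sqrt{316401598}}{10} \approx 1778.8 i$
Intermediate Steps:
$P{\left(q \right)} = q$ ($P{\left(q \right)} = 2 q - q = q$)
$s{\left(W \right)} = \frac{1}{25 + W}$
$\sqrt{-3164016 + s{\left(\left(-5\right)^{2} \right)}} = \sqrt{-3164016 + \frac{1}{25 + \left(-5\right)^{2}}} = \sqrt{-3164016 + \frac{1}{25 + 25}} = \sqrt{-3164016 + \frac{1}{50}} = \sqrt{- \frac{158200799}{50}} = \frac{i \sqrt{316401598}}{10}$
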